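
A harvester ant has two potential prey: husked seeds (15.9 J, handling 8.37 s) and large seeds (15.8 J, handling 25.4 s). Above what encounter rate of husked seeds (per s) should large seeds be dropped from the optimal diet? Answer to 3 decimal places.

0.058 per s

The zero-one rule: include large seeds iff E₂/h₂ > λE₁/(1+λh₁). Equality gives the switch point.
λE₁h₂ = E₂ + λE₂h₁ ⇒ λ = E₂/(E₁h₂ − E₂h₁) = 15.8/(403.9 − 132.2) = 0.05817 per s.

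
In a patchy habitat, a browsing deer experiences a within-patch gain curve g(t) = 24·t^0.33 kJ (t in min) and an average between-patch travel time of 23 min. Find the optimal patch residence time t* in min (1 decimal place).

11.3 min

Optimal t* satisfies g'(t*) = g(t*)/(T + t*).
g'(t) = 0.33·24·t^-0.67. Setting 0.33·24·t^-0.67 = 24·t^0.33/(23+t) gives 0.33(23+t) = t, so 0.67·t = 0.33×23.
t* = 0.33×23/0.67 = 11.33 min.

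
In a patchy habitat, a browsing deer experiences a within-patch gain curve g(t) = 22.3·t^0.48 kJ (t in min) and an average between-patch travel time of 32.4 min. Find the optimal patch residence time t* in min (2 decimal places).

Optimal t* satisfies g'(t*) = g(t*)/(T + t*).
g'(t) = 0.48·22.3·t^-0.52. Setting 0.48·22.3·t^-0.52 = 22.3·t^0.48/(32.4+t) gives 0.48(32.4+t) = t, so 0.52·t = 0.48×32.4.
t* = 0.48×32.4/0.52 = 29.91 min.

29.91 min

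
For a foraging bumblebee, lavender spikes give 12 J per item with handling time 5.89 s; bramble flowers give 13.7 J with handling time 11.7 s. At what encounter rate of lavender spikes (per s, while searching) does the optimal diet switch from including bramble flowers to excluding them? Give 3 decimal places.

The zero-one rule: include bramble flowers iff E₂/h₂ > λE₁/(1+λh₁). Equality gives the switch point.
λE₁h₂ = E₂ + λE₂h₁ ⇒ λ = E₂/(E₁h₂ − E₂h₁) = 13.7/(140.4 − 80.69) = 0.2295 per s.

0.229 per s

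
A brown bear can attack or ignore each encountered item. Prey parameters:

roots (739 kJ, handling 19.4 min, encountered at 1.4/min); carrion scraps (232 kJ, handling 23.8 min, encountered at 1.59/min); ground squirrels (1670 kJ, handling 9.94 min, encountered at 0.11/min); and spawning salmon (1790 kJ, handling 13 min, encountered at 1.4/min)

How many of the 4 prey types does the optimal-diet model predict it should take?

2

Profitabilities (E/h, kJ/min): ground squirrels 168, spawning salmon 138, roots 38.1, carrion scraps 9.75. Add prey in this order while the next type's profitability exceeds the intake rate on those already taken.
Rate on top 1: 87.75. spawning salmon: 138 > 87.75 → include.
Rate on top 2: 132.5. roots: 38.1 < 132.5 → exclude; stop.
Optimal diet: ground squirrels, spawning salmon — 2 of 4 types.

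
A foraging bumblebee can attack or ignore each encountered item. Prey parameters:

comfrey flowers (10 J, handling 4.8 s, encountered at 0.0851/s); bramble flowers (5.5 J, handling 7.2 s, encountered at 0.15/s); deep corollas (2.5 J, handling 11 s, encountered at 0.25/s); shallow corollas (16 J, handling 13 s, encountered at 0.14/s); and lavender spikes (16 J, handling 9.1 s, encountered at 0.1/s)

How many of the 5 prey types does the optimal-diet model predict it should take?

3

E/h in descending order: comfrey flowers 2.08, lavender spikes 1.76, shallow corollas 1.23, bramble flowers 0.764, deep corollas 0.227 J/s. The optimal diet is the largest prefix of this list for which every included type satisfies E_i/h_i > R on the types above it.
Rate on top 1: 0.6042. lavender spikes: 1.76 > 0.6042 → include.
Rate on top 2: 1.057. shallow corollas: 1.23 > 1.057 → include.
Rate on top 3: 1.134. bramble flowers: 0.764 < 1.134 → exclude; stop.
Optimal diet: comfrey flowers, lavender spikes, shallow corollas — 3 of 5 types.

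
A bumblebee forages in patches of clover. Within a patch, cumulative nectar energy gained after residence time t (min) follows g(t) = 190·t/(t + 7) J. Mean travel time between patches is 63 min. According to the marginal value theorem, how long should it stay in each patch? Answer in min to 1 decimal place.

By the marginal value theorem, leave when the instantaneous gain rate g'(t) equals the habitat-wide average g(t)/(T + t).
g'(t) = 190·7/(t + 7)². Setting 190·7/(t+7)² = 190t/[(t+7)(63+t)] gives 7(63+t) = t(t+7), so t² = 7×63 = 441.
t* = √441 = 21 min.

21.0 min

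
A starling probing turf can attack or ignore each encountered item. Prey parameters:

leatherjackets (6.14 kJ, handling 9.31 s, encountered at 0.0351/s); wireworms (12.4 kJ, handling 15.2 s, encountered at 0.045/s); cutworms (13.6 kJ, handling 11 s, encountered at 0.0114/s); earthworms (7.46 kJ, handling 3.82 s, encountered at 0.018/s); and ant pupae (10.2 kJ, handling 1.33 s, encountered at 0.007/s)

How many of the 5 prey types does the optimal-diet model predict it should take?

5

Profitabilities (E/h, kJ/s): ant pupae 7.67, earthworms 1.95, cutworms 1.24, wireworms 0.816, leatherjackets 0.66. Add prey in this order while the next type's profitability exceeds the intake rate on those already taken.
Rate on top 1: 0.07074. earthworms: 1.95 > 0.07074 → include.
Rate on top 2: 0.1908. cutworms: 1.24 > 0.1908 → include.
Rate on top 3: 0.2997. wireworms: 0.816 > 0.2997 → include.
Rate on top 4: 0.4867. leatherjackets: 0.66 > 0.4867 → include.
Optimal diet: ant pupae, earthworms, cutworms, wireworms, leatherjackets — 5 of 5 types.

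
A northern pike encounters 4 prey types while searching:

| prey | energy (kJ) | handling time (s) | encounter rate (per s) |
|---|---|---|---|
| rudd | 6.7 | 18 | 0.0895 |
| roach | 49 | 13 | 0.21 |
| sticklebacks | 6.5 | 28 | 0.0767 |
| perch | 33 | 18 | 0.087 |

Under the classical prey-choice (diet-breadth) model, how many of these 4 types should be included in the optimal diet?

1

E/h in descending order: roach 3.77, perch 1.83, rudd 0.372, sticklebacks 0.232 kJ/s. The optimal diet is the largest prefix of this list for which every included type satisfies E_i/h_i > R on the types above it.
Rate on top 1: 2.759. perch: 1.83 < 2.759 → exclude; stop.
Optimal diet: roach — 1 of 4 types.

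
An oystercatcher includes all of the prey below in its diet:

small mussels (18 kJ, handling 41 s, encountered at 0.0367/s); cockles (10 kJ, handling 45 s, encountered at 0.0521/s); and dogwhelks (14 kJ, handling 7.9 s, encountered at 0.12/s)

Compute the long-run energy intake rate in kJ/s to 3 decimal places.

0.494 kJ/s

R = Σλ_iE_i / (1 + Σλ_ih_i)
Numerator: 0.0367×18 + 0.0521×10 + 0.12×14 = 2.862
Denominator: 1 + 0.0367×41 + 0.0521×45 + 0.12×7.9 = 5.797
R = 2.862/5.797 = 0.4936 kJ/s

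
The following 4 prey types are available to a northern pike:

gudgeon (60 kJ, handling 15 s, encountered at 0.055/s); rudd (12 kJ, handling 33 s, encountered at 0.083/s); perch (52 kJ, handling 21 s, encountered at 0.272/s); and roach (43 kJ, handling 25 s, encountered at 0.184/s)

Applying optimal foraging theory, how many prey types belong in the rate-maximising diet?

E/h in descending order: gudgeon 4, perch 2.48, roach 1.72, rudd 0.364 kJ/s. The optimal diet is the largest prefix of this list for which every included type satisfies E_i/h_i > R on the types above it.
Rate on top 1: 1.808. perch: 2.48 > 1.808 → include.
Rate on top 2: 2.314. roach: 1.72 < 2.314 → exclude; stop.
Optimal diet: gudgeon, perch — 2 of 4 types.

2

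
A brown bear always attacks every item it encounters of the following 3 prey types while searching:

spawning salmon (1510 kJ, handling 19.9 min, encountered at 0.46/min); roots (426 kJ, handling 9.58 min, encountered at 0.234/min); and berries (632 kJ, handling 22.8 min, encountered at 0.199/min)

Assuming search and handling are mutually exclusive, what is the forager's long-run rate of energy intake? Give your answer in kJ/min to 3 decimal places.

R = (0.46×1510 + 0.234×426 + 0.199×632) / (1 + 0.46×19.9 + 0.234×9.58 + 0.199×22.8) = 920.1/16.93 = 54.34 kJ/min.

54.335 kJ/min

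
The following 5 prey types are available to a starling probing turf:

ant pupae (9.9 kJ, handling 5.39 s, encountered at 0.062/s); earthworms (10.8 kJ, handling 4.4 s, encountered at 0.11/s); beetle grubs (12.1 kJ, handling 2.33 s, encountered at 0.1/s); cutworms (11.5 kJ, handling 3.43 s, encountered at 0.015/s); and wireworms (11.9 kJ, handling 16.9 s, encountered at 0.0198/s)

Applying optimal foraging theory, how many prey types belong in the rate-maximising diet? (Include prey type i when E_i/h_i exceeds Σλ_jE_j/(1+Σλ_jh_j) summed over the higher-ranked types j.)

Profitabilities (E/h, kJ/s): beetle grubs 5.19, cutworms 3.35, earthworms 2.45, ant pupae 1.84, wireworms 0.704. Add prey in this order while the next type's profitability exceeds the intake rate on those already taken.
Rate on top 1: 0.9813. cutworms: 3.35 > 0.9813 → include.
Rate on top 2: 1.076. earthworms: 2.45 > 1.076 → include.
Rate on top 3: 1.454. ant pupae: 1.84 > 1.454 → include.
Rate on top 4: 1.514. wireworms: 0.704 < 1.514 → exclude; stop.
Optimal diet: beetle grubs, cutworms, earthworms, ant pupae — 4 of 5 types.

4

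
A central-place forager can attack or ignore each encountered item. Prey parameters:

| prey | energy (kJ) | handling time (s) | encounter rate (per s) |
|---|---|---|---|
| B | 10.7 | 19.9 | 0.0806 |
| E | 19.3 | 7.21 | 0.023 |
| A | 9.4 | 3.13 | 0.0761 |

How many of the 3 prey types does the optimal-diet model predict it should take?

E/h in descending order: A 3, E 2.68, B 0.538 kJ/s. The optimal diet is the largest prefix of this list for which every included type satisfies E_i/h_i > R on the types above it.
Rate on top 1: 0.5777. E: 2.68 > 0.5777 → include.
Rate on top 2: 0.8257. B: 0.538 < 0.8257 → exclude; stop.
Optimal diet: A, E — 2 of 3 types.

2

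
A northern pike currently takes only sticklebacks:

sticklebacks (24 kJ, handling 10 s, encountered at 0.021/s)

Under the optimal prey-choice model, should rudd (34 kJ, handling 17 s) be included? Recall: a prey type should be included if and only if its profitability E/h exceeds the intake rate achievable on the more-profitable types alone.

Current rate: (0.021×24)/(1 + 0.021×10) = 0.4165 kJ/s.
Profitability of rudd: 34/17 = 2 kJ/s.
2 > 0.4165, so adding rudd raises the average — include it.

Yes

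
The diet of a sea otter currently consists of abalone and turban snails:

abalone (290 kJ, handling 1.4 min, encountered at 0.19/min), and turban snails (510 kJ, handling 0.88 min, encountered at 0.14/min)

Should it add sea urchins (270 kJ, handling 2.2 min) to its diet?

Current rate: (0.19×290 + 0.14×510)/(1 + 0.19×1.4 + 0.14×0.88) = 91.06 kJ/min.
sea urchins: E/h = 270/2.2 = 122.7 kJ/min.
Since 122.7 > R, including sea urchins increases the long-run rate.

Yes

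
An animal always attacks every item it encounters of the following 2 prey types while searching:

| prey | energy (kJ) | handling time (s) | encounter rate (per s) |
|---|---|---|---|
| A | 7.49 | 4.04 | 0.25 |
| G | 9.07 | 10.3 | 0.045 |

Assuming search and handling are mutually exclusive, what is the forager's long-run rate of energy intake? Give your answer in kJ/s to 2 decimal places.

0.92 kJ/s

R = Σλ_iE_i / (1 + Σλ_ih_i)
Numerator: 0.25×7.49 + 0.045×9.07 = 2.281
Denominator: 1 + 0.25×4.04 + 0.045×10.3 = 2.474
R = 2.281/2.474 = 0.922 kJ/s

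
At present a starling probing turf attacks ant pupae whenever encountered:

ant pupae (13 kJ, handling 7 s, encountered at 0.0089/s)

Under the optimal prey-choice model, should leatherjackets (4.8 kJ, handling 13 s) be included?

Yes

On ant pupae alone, R = ΣλE/(1+Σλh) = 0.1157/1.062 = 0.1089 kJ/s.
leatherjackets: E/h = 4.8/13 = 0.3692 kJ/s.
0.3692 > 0.1089, so adding leatherjackets raises the average — include it.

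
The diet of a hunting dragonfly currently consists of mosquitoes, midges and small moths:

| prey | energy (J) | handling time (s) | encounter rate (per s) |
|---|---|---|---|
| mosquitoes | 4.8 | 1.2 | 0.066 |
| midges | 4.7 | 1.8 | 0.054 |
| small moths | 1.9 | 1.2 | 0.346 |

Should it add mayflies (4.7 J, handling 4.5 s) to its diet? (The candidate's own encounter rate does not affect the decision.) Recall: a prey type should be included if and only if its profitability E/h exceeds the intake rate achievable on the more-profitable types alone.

Yes

Current rate: (0.066×4.8 + 0.054×4.7 + 0.346×1.9)/(1 + 0.066×1.2 + 0.054×1.8 + 0.346×1.2) = 0.7716 J/s.
Profitability of mayflies: 4.7/4.5 = 1.044 J/s.
Since 1.044 > R, including mayflies increases the long-run rate.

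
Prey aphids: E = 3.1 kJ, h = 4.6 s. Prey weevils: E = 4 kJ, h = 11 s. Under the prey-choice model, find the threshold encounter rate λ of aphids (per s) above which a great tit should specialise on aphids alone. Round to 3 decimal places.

0.255 per s

At the threshold, the rate on aphids alone equals the profitability of weevils: λ·3.1/(1 + λ·4.6) = 4/11 = 0.3636.
Rearranging, λ(3.1 − 0.3636×4.6) = 0.3636, so λ = 0.3636/1.427 = 0.2548 per s.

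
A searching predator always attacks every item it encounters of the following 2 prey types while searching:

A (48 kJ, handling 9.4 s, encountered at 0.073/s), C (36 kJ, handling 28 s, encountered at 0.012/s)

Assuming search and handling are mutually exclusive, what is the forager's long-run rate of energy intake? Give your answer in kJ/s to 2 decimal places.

1.95 kJ/s

R = Σλ_iE_i / (1 + Σλ_ih_i)
Numerator: 0.073×48 + 0.012×36 = 3.936
Denominator: 1 + 0.073×9.4 + 0.012×28 = 2.022
R = 3.936/2.022 = 1.946 kJ/s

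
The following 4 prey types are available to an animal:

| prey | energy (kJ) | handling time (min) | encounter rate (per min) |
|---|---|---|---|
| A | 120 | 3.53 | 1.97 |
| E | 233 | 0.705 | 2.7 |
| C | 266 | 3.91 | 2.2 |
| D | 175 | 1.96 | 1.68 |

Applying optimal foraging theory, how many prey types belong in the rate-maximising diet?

E/h in descending order: E 330, D 89.3, C 68, A 34 kJ/min. The optimal diet is the largest prefix of this list for which every included type satisfies E_i/h_i > R on the types above it.
Rate on top 1: 216.7. D: 89.3 < 216.7 → exclude; stop.
Optimal diet: E — 1 of 4 types.

1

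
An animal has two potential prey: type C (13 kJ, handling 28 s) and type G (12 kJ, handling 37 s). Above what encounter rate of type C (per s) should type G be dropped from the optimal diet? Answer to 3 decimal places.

0.083 per s

Drop type G once their profitability E₂/h₂ falls below the rate achievable on type C alone: E₂/h₂ = λE₁/(1 + λh₁).
Solve for λ: λE₁h₂ = E₂(1 + λh₁) → λ(E₁h₂ − E₂h₁) = E₂ → λ = E₂/(E₁h₂ − E₂h₁).
λ = 12/(13×37 − 12×28) = 12/145 = 0.08276 per s.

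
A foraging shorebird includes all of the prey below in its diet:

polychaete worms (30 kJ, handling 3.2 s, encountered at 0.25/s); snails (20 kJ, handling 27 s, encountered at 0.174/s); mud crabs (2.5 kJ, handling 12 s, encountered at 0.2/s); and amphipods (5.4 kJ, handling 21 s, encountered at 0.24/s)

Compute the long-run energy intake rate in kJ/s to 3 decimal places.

R = Σλ_iE_i / (1 + Σλ_ih_i)
Numerator: 0.25×30 + 0.174×20 + 0.2×2.5 + 0.24×5.4 = 12.78
Denominator: 1 + 0.25×3.2 + 0.174×27 + 0.2×12 + 0.24×21 = 13.94
R = 12.78/13.94 = 0.9166 kJ/s

0.917 kJ/s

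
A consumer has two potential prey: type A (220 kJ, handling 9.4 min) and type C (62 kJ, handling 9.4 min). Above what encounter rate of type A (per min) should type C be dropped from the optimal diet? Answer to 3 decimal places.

0.042 per min

The zero-one rule: include type C iff E₂/h₂ > λE₁/(1+λh₁). Equality gives the switch point.
λE₁h₂ = E₂ + λE₂h₁ ⇒ λ = E₂/(E₁h₂ − E₂h₁) = 62/(2068 − 582.8) = 0.04175 per min.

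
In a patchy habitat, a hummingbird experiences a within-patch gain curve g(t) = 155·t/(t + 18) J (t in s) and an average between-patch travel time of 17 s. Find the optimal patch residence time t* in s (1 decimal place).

Optimal t* satisfies g'(t*) = g(t*)/(T + t*).
g'(t) = 155·18/(t + 18)². Setting 155·18/(t+18)² = 155t/[(t+18)(17+t)] gives 18(17+t) = t(t+18), so t² = 18×17 = 306.
t* = √306 = 17.49 s.

17.5 s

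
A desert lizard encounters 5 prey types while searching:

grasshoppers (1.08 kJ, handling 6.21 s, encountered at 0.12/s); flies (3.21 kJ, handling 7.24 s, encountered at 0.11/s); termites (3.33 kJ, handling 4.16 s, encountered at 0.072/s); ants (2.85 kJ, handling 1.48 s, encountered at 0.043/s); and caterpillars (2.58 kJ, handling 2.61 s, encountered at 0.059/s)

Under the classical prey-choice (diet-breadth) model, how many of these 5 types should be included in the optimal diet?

4

E/h in descending order: ants 1.93, caterpillars 0.989, termites 0.8, flies 0.443, grasshoppers 0.174 kJ/s. The optimal diet is the largest prefix of this list for which every included type satisfies E_i/h_i > R on the types above it.
Rate on top 1: 0.1152. caterpillars: 0.989 > 0.1152 → include.
Rate on top 2: 0.2257. termites: 0.8 > 0.2257 → include.
Rate on top 3: 0.3391. flies: 0.443 > 0.3391 → include.
Rate on top 4: 0.375. grasshoppers: 0.174 < 0.375 → exclude; stop.
Optimal diet: ants, caterpillars, termites, flies — 4 of 5 types.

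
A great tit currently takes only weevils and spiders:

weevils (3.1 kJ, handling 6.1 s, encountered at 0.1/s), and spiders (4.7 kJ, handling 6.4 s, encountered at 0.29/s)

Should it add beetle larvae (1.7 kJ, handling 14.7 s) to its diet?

Current rate: (0.1×3.1 + 0.29×4.7)/(1 + 0.1×6.1 + 0.29×6.4) = 0.4827 kJ/s.
Profitability of beetle larvae: 1.7/14.7 = 0.1156 kJ/s.
Since 0.1156 < R, time spent handling beetle larvae is better spent searching.

No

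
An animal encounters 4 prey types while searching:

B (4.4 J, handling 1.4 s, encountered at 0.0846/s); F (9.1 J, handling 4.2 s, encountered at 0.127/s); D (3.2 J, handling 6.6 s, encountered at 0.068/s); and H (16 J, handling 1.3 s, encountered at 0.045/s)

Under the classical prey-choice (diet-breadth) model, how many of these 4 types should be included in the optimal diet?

Profitabilities (E/h, J/s): H 12.3, B 3.14, F 2.17, D 0.485. Add prey in this order while the next type's profitability exceeds the intake rate on those already taken.
Rate on top 1: 0.6802. B: 3.14 > 0.6802 → include.
Rate on top 2: 0.928. F: 2.17 > 0.928 → include.
Rate on top 3: 1.314. D: 0.485 < 1.314 → exclude; stop.
Optimal diet: H, B, F — 3 of 4 types.

3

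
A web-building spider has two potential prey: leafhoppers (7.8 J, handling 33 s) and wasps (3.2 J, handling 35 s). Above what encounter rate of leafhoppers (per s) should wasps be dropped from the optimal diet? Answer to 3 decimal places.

Drop wasps once their profitability E₂/h₂ falls below the rate achievable on leafhoppers alone: E₂/h₂ = λE₁/(1 + λh₁).
Solve for λ: λE₁h₂ = E₂(1 + λh₁) → λ(E₁h₂ − E₂h₁) = E₂ → λ = E₂/(E₁h₂ − E₂h₁).
λ = 3.2/(7.8×35 − 3.2×33) = 3.2/167.4 = 0.01912 per s.

0.019 per s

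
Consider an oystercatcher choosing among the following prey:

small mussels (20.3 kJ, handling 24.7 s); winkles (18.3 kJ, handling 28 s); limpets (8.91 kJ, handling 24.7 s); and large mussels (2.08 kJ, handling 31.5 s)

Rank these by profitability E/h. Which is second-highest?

winkles

In descending order of E/h:
small mussels: 20.3/24.7 = 0.822 kJ/s
winkles: 18.3/28 = 0.654 kJ/s
limpets: 8.91/24.7 = 0.361 kJ/s
large mussels: 2.08/31.5 = 0.066 kJ/s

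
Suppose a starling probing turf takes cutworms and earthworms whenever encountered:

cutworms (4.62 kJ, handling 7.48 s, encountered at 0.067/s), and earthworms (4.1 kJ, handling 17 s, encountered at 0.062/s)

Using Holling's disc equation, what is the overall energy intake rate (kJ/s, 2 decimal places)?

R = (0.067×4.62 + 0.062×4.1) / (1 + 0.067×7.48 + 0.062×17) = 0.5637/2.555 = 0.2206 kJ/s.

0.22 kJ/s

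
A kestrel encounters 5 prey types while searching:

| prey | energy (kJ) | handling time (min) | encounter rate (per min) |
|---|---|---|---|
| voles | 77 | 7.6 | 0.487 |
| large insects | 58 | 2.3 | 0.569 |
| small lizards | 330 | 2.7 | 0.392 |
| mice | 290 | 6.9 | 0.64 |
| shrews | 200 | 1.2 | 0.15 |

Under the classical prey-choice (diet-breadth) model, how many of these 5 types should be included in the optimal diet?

2

Rank by E/h (kJ/min): shrews 167, small lizards 122, mice 42, large insects 25.2, voles 10.1. Include each in turn until the next type's E/h falls below the running intake rate.
Rate on top 1: 25.42. small lizards: 122 > 25.42 → include.
Rate on top 2: 71.19. mice: 42 < 71.19 → exclude; stop.
Optimal diet: shrews, small lizards — 2 of 5 types.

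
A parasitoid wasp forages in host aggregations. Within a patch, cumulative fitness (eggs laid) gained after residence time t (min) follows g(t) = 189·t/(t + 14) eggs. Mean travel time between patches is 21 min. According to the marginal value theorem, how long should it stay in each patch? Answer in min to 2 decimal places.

17.15 min

Maximise g(t)/(T+t): set derivative to zero → g'(t)(T+t) = g(t).
g'(t) = 189·14/(t + 14)². Setting 189·14/(t+14)² = 189t/[(t+14)(21+t)] gives 14(21+t) = t(t+14), so t² = 14×21 = 294.
t* = √294 = 17.15 min.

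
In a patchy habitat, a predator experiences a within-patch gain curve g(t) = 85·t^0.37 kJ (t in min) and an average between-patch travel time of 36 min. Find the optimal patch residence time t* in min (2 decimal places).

21.14 min

By the marginal value theorem, leave when the instantaneous gain rate g'(t) equals the habitat-wide average g(t)/(T + t).
g'(t) = 0.37·85·t^-0.63. Setting 0.37·85·t^-0.63 = 85·t^0.37/(36+t) gives 0.37(36+t) = t, so 0.63·t = 0.37×36.
t* = 0.37×36/0.63 = 21.14 min.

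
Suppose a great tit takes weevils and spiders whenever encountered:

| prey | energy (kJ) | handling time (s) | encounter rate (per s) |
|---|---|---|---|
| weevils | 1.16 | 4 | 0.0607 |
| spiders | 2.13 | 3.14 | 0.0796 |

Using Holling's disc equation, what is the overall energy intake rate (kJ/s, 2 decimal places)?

R = Σλ_iE_i / (1 + Σλ_ih_i)
Numerator: 0.0607×1.16 + 0.0796×2.13 = 0.24
Denominator: 1 + 0.0607×4 + 0.0796×3.14 = 1.493
R = 0.24/1.493 = 0.1608 kJ/s

0.16 kJ/s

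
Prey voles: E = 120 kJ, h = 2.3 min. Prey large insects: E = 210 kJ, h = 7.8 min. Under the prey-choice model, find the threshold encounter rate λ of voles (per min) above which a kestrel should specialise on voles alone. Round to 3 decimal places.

0.464 per min

At the threshold, the rate on voles alone equals the profitability of large insects: λ·120/(1 + λ·2.3) = 210/7.8 = 26.92.
Rearranging, λ(120 − 26.92×2.3) = 26.92, so λ = 26.92/58.08 = 0.4636 per min.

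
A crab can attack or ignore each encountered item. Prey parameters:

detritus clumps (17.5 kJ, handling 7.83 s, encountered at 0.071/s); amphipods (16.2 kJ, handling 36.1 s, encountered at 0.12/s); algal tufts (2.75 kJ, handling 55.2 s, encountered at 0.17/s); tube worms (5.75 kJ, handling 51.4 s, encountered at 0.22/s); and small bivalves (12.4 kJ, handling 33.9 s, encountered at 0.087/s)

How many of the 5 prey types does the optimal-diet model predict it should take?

E/h in descending order: detritus clumps 2.23, amphipods 0.449, small bivalves 0.366, tube worms 0.112, algal tufts 0.0498 kJ/s. The optimal diet is the largest prefix of this list for which every included type satisfies E_i/h_i > R on the types above it.
Rate on top 1: 0.7986. amphipods: 0.449 < 0.7986 → exclude; stop.
Optimal diet: detritus clumps — 1 of 5 types.

1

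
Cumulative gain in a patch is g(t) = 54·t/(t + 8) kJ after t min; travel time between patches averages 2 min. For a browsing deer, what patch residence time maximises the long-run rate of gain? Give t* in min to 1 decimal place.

4.0 min

By the marginal value theorem, leave when the instantaneous gain rate g'(t) equals the habitat-wide average g(t)/(T + t).
g'(t) = 54·8/(t + 8)². Setting 54·8/(t+8)² = 54t/[(t+8)(2+t)] gives 8(2+t) = t(t+8), so t² = 8×2 = 16.
t* = √16 = 4 min.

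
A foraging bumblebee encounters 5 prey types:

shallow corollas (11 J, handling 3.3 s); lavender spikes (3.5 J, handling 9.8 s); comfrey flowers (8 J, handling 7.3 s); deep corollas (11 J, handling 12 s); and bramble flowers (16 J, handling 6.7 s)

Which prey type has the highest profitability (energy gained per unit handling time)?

shallow corollas

Profitability E/h (J/s): shallow corollas = 11/3.3 = 3.33, lavender spikes = 3.5/9.8 = 0.357, comfrey flowers = 8/7.3 = 1.1, deep corollas = 11/12 = 0.917, bramble flowers = 16/6.7 = 2.39.
Ranked: shallow corollas > bramble flowers > comfrey flowers > deep corollas > lavender spikes.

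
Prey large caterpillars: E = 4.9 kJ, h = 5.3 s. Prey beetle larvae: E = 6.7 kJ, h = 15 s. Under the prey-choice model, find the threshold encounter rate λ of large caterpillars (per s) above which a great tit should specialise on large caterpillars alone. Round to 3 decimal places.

The zero-one rule: include beetle larvae iff E₂/h₂ > λE₁/(1+λh₁). Equality gives the switch point.
λE₁h₂ = E₂ + λE₂h₁ ⇒ λ = E₂/(E₁h₂ − E₂h₁) = 6.7/(73.5 − 35.51) = 0.1764 per s.

0.176 per s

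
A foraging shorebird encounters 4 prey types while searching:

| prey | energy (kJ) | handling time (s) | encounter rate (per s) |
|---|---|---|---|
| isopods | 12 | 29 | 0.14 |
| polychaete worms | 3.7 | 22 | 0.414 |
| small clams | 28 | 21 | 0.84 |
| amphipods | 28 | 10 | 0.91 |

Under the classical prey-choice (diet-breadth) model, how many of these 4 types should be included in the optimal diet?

E/h in descending order: amphipods 2.8, small clams 1.33, isopods 0.414, polychaete worms 0.168 kJ/s. The optimal diet is the largest prefix of this list for which every included type satisfies E_i/h_i > R on the types above it.
Rate on top 1: 2.523. small clams: 1.33 < 2.523 → exclude; stop.
Optimal diet: amphipods — 1 of 4 types.

1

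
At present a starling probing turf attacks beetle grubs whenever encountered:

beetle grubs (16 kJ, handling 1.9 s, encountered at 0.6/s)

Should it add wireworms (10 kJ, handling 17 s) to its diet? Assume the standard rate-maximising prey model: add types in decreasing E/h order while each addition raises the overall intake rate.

On beetle grubs alone, R = ΣλE/(1+Σλh) = 9.6/2.14 = 4.486 kJ/s.
wireworms: E/h = 10/17 = 0.5882 kJ/s.
0.5882 < 4.486, so adding wireworms would lower the average — exclude it.

No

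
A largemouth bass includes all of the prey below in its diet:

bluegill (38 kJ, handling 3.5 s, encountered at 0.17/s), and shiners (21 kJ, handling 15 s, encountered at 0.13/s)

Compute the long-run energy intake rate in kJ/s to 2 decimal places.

R = (0.17×38 + 0.13×21) / (1 + 0.17×3.5 + 0.13×15) = 9.19/3.545 = 2.592 kJ/s.

2.59 kJ/s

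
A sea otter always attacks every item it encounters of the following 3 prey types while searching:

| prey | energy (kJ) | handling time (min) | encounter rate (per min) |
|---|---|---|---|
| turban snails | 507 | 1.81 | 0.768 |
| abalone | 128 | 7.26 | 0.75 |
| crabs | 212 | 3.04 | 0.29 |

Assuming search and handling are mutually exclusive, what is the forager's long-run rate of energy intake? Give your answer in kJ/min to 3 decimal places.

62.737 kJ/min

Energy encountered per unit search time: 0.768×507 + 0.75×128 + 0.29×212 = 546.9 kJ/min.
Handling time per unit search time: 0.768×1.81 + 0.75×7.26 + 0.29×3.04 = 7.717.
Rate = 546.9/(1 + 7.717) = 62.74 kJ/min.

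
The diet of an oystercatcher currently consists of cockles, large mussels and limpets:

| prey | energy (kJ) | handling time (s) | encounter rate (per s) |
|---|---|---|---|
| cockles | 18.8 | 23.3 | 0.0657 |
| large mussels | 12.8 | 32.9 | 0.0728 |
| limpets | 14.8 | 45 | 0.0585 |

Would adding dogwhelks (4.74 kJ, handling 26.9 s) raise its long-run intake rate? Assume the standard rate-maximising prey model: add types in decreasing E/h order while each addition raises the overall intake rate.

No

On cockles, large mussels and limpets alone, R = ΣλE/(1+Σλh) = 3.033/7.558 = 0.4012 kJ/s.
dogwhelks: E/h = 4.74/26.9 = 0.1762 kJ/s.
Since 0.1762 < R, time spent handling dogwhelks is better spent searching.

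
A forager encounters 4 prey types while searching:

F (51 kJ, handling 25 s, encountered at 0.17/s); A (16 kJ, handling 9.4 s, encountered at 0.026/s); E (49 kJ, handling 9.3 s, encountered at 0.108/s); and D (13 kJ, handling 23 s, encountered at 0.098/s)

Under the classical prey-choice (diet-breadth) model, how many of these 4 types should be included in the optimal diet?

1

E/h in descending order: E 5.27, F 2.04, A 1.7, D 0.565 kJ/s. The optimal diet is the largest prefix of this list for which every included type satisfies E_i/h_i > R on the types above it.
Rate on top 1: 2.64. F: 2.04 < 2.64 → exclude; stop.
Optimal diet: E — 1 of 4 types.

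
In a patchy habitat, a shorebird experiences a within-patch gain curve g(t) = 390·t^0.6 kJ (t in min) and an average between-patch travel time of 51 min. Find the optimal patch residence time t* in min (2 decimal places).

By the marginal value theorem, leave when the instantaneous gain rate g'(t) equals the habitat-wide average g(t)/(T + t).
g'(t) = 0.6·390·t^-0.4. Setting 0.6·390·t^-0.4 = 390·t^0.6/(51+t) gives 0.6(51+t) = t, so 0.40·t = 0.6×51.
t* = 0.6×51/0.40 = 76.5 min.

76.50 min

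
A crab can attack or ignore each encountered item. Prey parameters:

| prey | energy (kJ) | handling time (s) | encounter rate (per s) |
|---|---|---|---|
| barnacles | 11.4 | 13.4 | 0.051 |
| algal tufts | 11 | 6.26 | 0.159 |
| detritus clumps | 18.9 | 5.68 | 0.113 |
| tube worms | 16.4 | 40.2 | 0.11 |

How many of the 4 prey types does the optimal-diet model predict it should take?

Profitabilities (E/h, kJ/s): detritus clumps 3.33, algal tufts 1.76, barnacles 0.851, tube worms 0.408. Add prey in this order while the next type's profitability exceeds the intake rate on those already taken.
Rate on top 1: 1.301. algal tufts: 1.76 > 1.301 → include.
Rate on top 2: 1.473. barnacles: 0.851 < 1.473 → exclude; stop.
Optimal diet: detritus clumps, algal tufts — 2 of 4 types.

2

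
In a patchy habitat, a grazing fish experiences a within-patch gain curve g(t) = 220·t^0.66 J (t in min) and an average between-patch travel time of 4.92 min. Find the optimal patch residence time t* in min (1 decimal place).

Optimal t* satisfies g'(t*) = g(t*)/(T + t*).
g'(t) = 0.66·220·t^-0.34. Setting 0.66·220·t^-0.34 = 220·t^0.66/(4.92+t) gives 0.66(4.92+t) = t, so 0.34·t = 0.66×4.92.
t* = 0.66×4.92/0.34 = 9.551 min.

9.6 min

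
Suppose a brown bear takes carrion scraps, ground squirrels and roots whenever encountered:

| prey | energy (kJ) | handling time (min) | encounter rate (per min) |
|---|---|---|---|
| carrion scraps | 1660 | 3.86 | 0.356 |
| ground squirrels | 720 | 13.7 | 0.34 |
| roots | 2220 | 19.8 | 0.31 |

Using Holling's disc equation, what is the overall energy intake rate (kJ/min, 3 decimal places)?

Energy encountered per unit search time: 0.356×1660 + 0.34×720 + 0.31×2220 = 1524 kJ/min.
Handling time per unit search time: 0.356×3.86 + 0.34×13.7 + 0.31×19.8 = 12.17.
Rate = 1524/(1 + 12.17) = 115.7 kJ/min.

115.713 kJ/min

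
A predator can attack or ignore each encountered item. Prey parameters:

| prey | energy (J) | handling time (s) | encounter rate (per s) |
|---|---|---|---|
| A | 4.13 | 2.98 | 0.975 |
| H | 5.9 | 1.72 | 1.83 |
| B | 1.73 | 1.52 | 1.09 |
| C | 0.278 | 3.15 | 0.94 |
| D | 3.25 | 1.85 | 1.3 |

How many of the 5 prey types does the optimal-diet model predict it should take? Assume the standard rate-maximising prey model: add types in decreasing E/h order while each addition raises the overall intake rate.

1

E/h in descending order: H 3.43, D 1.76, A 1.39, B 1.14, C 0.0883 J/s. The optimal diet is the largest prefix of this list for which every included type satisfies E_i/h_i > R on the types above it.
Rate on top 1: 2.603. D: 1.76 < 2.603 → exclude; stop.
Optimal diet: H — 1 of 5 types.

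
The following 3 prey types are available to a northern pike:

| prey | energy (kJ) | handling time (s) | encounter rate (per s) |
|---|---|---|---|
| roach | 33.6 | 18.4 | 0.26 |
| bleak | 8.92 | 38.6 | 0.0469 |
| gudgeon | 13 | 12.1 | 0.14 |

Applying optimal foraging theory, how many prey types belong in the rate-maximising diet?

Profitabilities (E/h, kJ/s): roach 1.83, gudgeon 1.07, bleak 0.231. Add prey in this order while the next type's profitability exceeds the intake rate on those already taken.
Rate on top 1: 1.51. gudgeon: 1.07 < 1.51 → exclude; stop.
Optimal diet: roach — 1 of 3 types.

1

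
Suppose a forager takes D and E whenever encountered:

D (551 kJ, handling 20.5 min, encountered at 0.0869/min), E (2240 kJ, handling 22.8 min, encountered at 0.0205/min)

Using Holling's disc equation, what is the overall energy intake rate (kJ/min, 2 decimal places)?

Energy encountered per unit search time: 0.0869×551 + 0.0205×2240 = 93.8 kJ/min.
Handling time per unit search time: 0.0869×20.5 + 0.0205×22.8 = 2.249.
Rate = 93.8/(1 + 2.249) = 28.87 kJ/min.

28.87 kJ/min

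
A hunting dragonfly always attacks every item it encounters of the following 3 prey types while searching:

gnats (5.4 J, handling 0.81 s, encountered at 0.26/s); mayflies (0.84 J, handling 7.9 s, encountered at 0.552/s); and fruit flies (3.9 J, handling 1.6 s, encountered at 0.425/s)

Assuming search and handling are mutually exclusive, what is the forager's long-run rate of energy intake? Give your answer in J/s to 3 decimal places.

0.564 J/s

R = (0.26×5.4 + 0.552×0.84 + 0.425×3.9) / (1 + 0.26×0.81 + 0.552×7.9 + 0.425×1.6) = 3.525/6.251 = 0.5639 J/s.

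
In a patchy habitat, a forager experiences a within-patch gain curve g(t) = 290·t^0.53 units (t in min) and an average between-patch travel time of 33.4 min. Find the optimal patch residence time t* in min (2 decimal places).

37.66 min

Optimal t* satisfies g'(t*) = g(t*)/(T + t*).
g'(t) = 0.53·290·t^-0.47. Setting 0.53·290·t^-0.47 = 290·t^0.53/(33.4+t) gives 0.53(33.4+t) = t, so 0.47·t = 0.53×33.4.
t* = 0.53×33.4/0.47 = 37.66 min.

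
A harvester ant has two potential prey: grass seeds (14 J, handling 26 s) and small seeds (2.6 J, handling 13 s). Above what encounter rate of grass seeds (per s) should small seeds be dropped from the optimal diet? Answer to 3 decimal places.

Drop small seeds once their profitability E₂/h₂ falls below the rate achievable on grass seeds alone: E₂/h₂ = λE₁/(1 + λh₁).
Solve for λ: λE₁h₂ = E₂(1 + λh₁) → λ(E₁h₂ − E₂h₁) = E₂ → λ = E₂/(E₁h₂ − E₂h₁).
λ = 2.6/(14×13 − 2.6×26) = 2.6/114.4 = 0.02273 per s.

0.023 per s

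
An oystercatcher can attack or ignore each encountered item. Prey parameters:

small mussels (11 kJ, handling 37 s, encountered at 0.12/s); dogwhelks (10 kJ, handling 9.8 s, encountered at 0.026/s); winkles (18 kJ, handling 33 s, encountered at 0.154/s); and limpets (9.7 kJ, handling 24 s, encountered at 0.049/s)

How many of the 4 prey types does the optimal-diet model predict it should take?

Rank by E/h (kJ/s): dogwhelks 1.02, winkles 0.545, limpets 0.404, small mussels 0.297. Include each in turn until the next type's E/h falls below the running intake rate.
Rate on top 1: 0.2072. winkles: 0.545 > 0.2072 → include.
Rate on top 2: 0.4785. limpets: 0.404 < 0.4785 → exclude; stop.
Optimal diet: dogwhelks, winkles — 2 of 4 types.

2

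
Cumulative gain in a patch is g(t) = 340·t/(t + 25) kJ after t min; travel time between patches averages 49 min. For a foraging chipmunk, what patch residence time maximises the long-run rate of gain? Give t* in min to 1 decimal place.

Maximise g(t)/(T+t): set derivative to zero → g'(t)(T+t) = g(t).
g'(t) = 340·25/(t + 25)². Setting 340·25/(t+25)² = 340t/[(t+25)(49+t)] gives 25(49+t) = t(t+25), so t² = 25×49 = 1225.
t* = √1225 = 35 min.

35.0 min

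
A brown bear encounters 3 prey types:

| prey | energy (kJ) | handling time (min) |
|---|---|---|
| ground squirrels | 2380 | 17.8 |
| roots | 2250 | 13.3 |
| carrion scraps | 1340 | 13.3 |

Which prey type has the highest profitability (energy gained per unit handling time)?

In descending order of E/h:
roots: 2250/13.3 = 169 kJ/min
ground squirrels: 2380/17.8 = 134 kJ/min
carrion scraps: 1340/13.3 = 101 kJ/min

roots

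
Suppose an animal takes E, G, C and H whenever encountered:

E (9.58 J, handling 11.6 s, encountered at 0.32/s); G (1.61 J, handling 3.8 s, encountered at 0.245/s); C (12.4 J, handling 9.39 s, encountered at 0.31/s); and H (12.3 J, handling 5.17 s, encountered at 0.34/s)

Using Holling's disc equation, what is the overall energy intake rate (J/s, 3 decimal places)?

1.114 J/s

Energy encountered per unit search time: 0.32×9.58 + 0.245×1.61 + 0.31×12.4 + 0.34×12.3 = 11.49 J/s.
Handling time per unit search time: 0.32×11.6 + 0.245×3.8 + 0.31×9.39 + 0.34×5.17 = 9.312.
Rate = 11.49/(1 + 9.312) = 1.114 J/s.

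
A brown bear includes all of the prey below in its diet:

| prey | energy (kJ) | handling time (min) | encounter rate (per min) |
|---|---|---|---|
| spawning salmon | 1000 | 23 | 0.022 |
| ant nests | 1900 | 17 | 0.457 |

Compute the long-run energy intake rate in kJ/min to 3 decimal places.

R = (0.022×1000 + 0.457×1900) / (1 + 0.022×23 + 0.457×17) = 890.3/9.275 = 95.99 kJ/min.

95.989 kJ/min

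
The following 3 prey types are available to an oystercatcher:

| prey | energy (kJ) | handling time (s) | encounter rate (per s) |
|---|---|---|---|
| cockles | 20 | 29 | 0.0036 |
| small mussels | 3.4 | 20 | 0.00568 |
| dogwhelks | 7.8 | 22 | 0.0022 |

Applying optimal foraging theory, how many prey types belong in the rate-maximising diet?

Rank by E/h (kJ/s): cockles 0.69, dogwhelks 0.355, small mussels 0.17. Include each in turn until the next type's E/h falls below the running intake rate.
Rate on top 1: 0.06519. dogwhelks: 0.355 > 0.06519 → include.
Rate on top 2: 0.07734. small mussels: 0.17 > 0.07734 → include.
Optimal diet: cockles, dogwhelks, small mussels — 3 of 3 types.

3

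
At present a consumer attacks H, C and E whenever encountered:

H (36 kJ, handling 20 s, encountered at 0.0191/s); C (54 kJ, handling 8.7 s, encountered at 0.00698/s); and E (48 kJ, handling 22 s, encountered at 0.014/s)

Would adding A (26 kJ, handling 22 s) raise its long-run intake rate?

On H, C and E alone, R = ΣλE/(1+Σλh) = 1.737/1.751 = 0.9919 kJ/s.
Profitability of A: 26/22 = 1.182 kJ/s.
Since 1.182 > R, including A increases the long-run rate.

Yes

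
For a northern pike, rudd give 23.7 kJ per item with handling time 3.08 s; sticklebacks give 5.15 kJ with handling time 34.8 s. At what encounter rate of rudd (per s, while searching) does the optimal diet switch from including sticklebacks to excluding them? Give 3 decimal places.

The zero-one rule: include sticklebacks iff E₂/h₂ > λE₁/(1+λh₁). Equality gives the switch point.
λE₁h₂ = E₂ + λE₂h₁ ⇒ λ = E₂/(E₁h₂ − E₂h₁) = 5.15/(824.8 − 15.86) = 0.006367 per s.

0.006 per s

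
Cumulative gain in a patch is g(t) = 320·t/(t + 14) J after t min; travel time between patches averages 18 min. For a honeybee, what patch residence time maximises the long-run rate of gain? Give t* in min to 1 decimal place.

15.9 min

Optimal t* satisfies g'(t*) = g(t*)/(T + t*).
g'(t) = 320·14/(t + 14)². Setting 320·14/(t+14)² = 320t/[(t+14)(18+t)] gives 14(18+t) = t(t+14), so t² = 14×18 = 252.
t* = √252 = 15.87 min.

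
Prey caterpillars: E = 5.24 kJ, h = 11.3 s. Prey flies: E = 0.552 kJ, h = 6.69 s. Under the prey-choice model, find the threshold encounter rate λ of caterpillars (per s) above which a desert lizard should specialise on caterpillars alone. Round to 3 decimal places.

0.019 per s

The zero-one rule: include flies iff E₂/h₂ > λE₁/(1+λh₁). Equality gives the switch point.
λE₁h₂ = E₂ + λE₂h₁ ⇒ λ = E₂/(E₁h₂ − E₂h₁) = 0.552/(35.06 − 6.238) = 0.01915 per s.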